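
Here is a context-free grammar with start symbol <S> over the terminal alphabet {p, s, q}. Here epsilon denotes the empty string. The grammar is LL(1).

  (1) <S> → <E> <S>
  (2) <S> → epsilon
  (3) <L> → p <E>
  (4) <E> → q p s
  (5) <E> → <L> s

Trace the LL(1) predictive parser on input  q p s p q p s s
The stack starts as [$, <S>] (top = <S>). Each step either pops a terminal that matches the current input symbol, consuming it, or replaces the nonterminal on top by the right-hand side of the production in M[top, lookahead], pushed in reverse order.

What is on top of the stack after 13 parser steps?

s

step 1: stack=$ <S>  input=q p s p q p s s $  — expand <S> → <E> <S>
step 2: stack=$ <S> <E>  input=q p s p q p s s $  — expand <E> → q p s
step 3: stack=$ <S> s p q  input=q p s p q p s s $  — match q
step 4: stack=$ <S> s p  input=p s p q p s s $  — match p
step 5: stack=$ <S> s  input=s p q p s s $  — match s
step 6: stack=$ <S>  input=p q p s s $  — expand <S> → <E> <S>
step 7: stack=$ <S> <E>  input=p q p s s $  — expand <E> → <L> s
step 8: stack=$ <S> s <L>  input=p q p s s $  — expand <L> → p <E>
step 9: stack=$ <S> s <E> p  input=p q p s s $  — match p
step 10: stack=$ <S> s <E>  input=q p s s $  — expand <E> → q p s
step 11: stack=$ <S> s s p q  input=q p s s $  — match q
step 12: stack=$ <S> s s p  input=p s s $  — match p
step 13: stack=$ <S> s s  input=s s $  — match s
Stack after step 13: $ <S> s (top = s).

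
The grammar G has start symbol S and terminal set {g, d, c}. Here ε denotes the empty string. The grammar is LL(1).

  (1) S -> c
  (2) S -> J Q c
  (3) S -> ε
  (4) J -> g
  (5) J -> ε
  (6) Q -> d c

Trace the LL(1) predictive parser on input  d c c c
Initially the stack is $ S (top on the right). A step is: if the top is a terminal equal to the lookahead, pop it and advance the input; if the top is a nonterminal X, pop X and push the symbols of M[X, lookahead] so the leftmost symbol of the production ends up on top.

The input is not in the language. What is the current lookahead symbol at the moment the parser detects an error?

c

     Stack    Input      Action
  1  $ S      d c c c $  expand S -> J Q c
  2  $ c Q J  d c c c $  expand J -> ε
  3  $ c Q    d c c c $  expand Q -> d c
  4  $ c c d  d c c c $  match d
  5  $ c c    c c c $    match c
  6  $ c      c c $      match c
  7  $        c $        error: stack empty but input remains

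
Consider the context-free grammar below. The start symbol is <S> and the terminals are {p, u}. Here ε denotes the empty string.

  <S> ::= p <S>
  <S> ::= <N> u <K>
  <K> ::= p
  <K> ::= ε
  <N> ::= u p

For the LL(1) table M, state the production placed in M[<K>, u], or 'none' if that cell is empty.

none

FIRST(<K>): from <K>::=p we get {p}; from <K>::=ε we get {ε}. So FIRST(<K>) = {ε, p}.
FIRST(<N>): from <N>::=u p we get {u}. So FIRST(<N>) = {u}.
FIRST(<S>): from <S>::=p <S> we get {p}; from <S>::=<N> u <K> we get {u}. So FIRST(<S>) = {p, u}.
FOLLOW(<S>) includes $ since <S> is the start symbol.
FOLLOW(<S>): in <S>::=p <S>, the suffix after <S> is empty (adds nothing new). Thus FOLLOW(<S>) = {$}.
FOLLOW(<K>): in <S>::=<N> u <K>, the suffix after <K> is empty, so FOLLOW(<K>) ⊇ FOLLOW(<S>) = {$}. Thus FOLLOW(<K>) = {$}.
For <K> ::= p: FIRST(p) = {p}, so it goes in M[<K>, t] for t ∈ {p}.
For <K> ::= ε: FIRST(ε) = {ε}, so it goes in M[<K>, t] for t ∈ {}; since ε ∈ FIRST, also for every t ∈ FOLLOW(<K>) = {$}.
None of these place a production in M[<K>, u].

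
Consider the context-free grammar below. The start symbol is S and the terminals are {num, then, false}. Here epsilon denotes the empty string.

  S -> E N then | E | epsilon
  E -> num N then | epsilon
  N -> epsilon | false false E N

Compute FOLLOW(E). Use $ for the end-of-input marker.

FIRST(E): from E->num N then we get {num}; from E->epsilon we get {epsilon}. So FIRST(E) = {epsilon, num}.
FIRST(N): from N->epsilon we get {epsilon}; from N->false false E N we get {false}. So FIRST(N) = {epsilon, false}.
FIRST(S): from S->E N then we get {false, num, then}; from S->E we get {epsilon, num}; from S->epsilon we get {epsilon}. So FIRST(S) = {epsilon, false, num, then}.
FOLLOW(S) includes $ since S is the start symbol.
FOLLOW(S): S appears on no right-hand side. Thus FOLLOW(S) = {$}.
FOLLOW(N): in S->E N then, N is followed by then with FIRST {then}; in E->num N then, N is followed by then with FIRST {then}; in N->false false E N, the suffix after N is empty (adds nothing new). Thus FOLLOW(N) = {then}.
FOLLOW(E): in S->E N then, E is followed by N then with FIRST {false, then}; in S->E, the suffix after E is empty, so FOLLOW(E) ⊇ FOLLOW(S) = {$}; in N->false false E N, E is followed by N with FIRST {epsilon, false}; in N->false false E N, the suffix after E is nullable, so FOLLOW(E) ⊇ FOLLOW(N) = {then}. Thus FOLLOW(E) = {$, false, then}.

{$, false, then}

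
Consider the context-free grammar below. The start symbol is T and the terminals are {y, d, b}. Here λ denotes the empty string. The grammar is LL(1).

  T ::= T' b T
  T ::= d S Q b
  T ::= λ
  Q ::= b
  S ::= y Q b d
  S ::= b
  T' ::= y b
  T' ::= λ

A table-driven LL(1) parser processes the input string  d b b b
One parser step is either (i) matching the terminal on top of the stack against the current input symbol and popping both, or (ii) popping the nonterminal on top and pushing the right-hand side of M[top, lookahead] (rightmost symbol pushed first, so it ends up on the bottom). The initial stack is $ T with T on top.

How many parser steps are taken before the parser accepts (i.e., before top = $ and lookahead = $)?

step 1: stack=$ T  input=d b b b $  — expand T ::= d S Q b
step 2: stack=$ b Q S d  input=d b b b $  — match d
step 3: stack=$ b Q S  input=b b b $  — expand S ::= b
step 4: stack=$ b Q b  input=b b b $  — match b
step 5: stack=$ b Q  input=b b $  — expand Q ::= b
step 6: stack=$ b b  input=b b $  — match b
step 7: stack=$ b  input=b $  — match b
Accept reached after 7 steps.

7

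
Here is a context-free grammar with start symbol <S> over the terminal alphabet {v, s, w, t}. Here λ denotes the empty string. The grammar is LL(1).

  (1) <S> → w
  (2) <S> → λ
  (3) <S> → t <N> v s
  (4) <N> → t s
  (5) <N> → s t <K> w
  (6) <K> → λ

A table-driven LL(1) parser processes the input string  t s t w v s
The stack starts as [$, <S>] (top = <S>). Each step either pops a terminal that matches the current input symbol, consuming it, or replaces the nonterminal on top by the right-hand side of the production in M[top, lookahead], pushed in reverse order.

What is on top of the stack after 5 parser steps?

     Stack            Input          Action
  1  $ <S>            t s t w v s $  expand <S> → t <N> v s
  2  $ s v <N> t      t s t w v s $  match t
  3  $ s v <N>        s t w v s $    expand <N> → s t <K> w
  4  $ s v w <K> t s  s t w v s $    match s
  5  $ s v w <K> t    t w v s $      match t
Stack after step 5: $ s v w <K> (top = <K>).

<K>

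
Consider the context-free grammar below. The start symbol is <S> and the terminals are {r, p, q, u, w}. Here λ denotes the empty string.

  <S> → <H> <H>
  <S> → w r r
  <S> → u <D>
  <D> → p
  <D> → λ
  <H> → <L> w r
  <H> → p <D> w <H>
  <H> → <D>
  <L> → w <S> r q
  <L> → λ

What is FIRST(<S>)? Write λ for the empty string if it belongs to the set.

FIRST(<D>): from <D>→p we get {p}; from <D>→λ we get {λ}. So FIRST(<D>) = {λ, p}.
FIRST(<L>): from <L>→w <S> r q we get {w}; from <L>→λ we get {λ}. So FIRST(<L>) = {λ, w}.
FIRST(<H>): from <H>→<L> w r we get {w}; from <H>→p <D> w <H> we get {p}; from <H>→<D> we get {λ, p}. So FIRST(<H>) = {λ, p, w}.
FIRST(<S>): from <S>→<H> <H> we get {λ, p, w}; from <S>→w r r we get {w}; from <S>→u <D> we get {u}. So FIRST(<S>) = {λ, p, u, w}.

{λ, p, u, w}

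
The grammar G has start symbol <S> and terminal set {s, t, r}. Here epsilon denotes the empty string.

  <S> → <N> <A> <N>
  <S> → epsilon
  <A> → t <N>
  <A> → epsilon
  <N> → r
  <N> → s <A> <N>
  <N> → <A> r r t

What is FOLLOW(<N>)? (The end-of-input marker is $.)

FIRST(<A>): from <A>→t <N> we get {t}; from <A>→epsilon we get {epsilon}. So FIRST(<A>) = {epsilon, t}.
FIRST(<N>): from <N>→r we get {r}; from <N>→s <A> <N> we get {s}; from <N>→<A> r r t we get {r, t}. So FIRST(<N>) = {r, s, t}.
FIRST(<S>): from <S>→<N> <A> <N> we get {r, s, t}; from <S>→epsilon we get {epsilon}. So FIRST(<S>) = {epsilon, r, s, t}.
FOLLOW(<S>) includes $ since <S> is the start symbol.
FOLLOW(<S>): <S> appears on no right-hand side. Thus FOLLOW(<S>) = {$}.
FOLLOW(<A>): in <S>→<N> <A> <N>, <A> is followed by <N> with FIRST {r, s, t}; in <N>→s <A> <N>, <A> is followed by <N> with FIRST {r, s, t}; in <N>→<A> r r t, <A> is followed by r r t with FIRST {r}. Thus FOLLOW(<A>) = {r, s, t}.
FOLLOW(<N>): in <S>→<N> <A> <N> (occurrence 1), <N> is followed by <A> <N> with FIRST {r, s, t}; in <S>→<N> <A> <N> (occurrence 2), the suffix after <N> is empty, so FOLLOW(<N>) ⊇ FOLLOW(<S>) = {$}; in <A>→t <N>, the suffix after <N> is empty, so FOLLOW(<N>) ⊇ FOLLOW(<A>) = {r, s, t}; in <N>→s <A> <N>, the suffix after <N> is empty (adds nothing new). Thus FOLLOW(<N>) = {$, r, s, t}.

{$, r, s, t}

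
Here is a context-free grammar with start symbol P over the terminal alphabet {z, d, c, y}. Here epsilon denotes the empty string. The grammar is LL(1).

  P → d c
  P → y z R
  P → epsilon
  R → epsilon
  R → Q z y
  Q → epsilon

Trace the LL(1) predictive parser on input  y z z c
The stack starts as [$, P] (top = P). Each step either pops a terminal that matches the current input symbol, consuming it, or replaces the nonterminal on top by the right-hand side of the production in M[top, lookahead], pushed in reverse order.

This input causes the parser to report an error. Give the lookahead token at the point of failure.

     Stack    Input      Action
  1  $ P      y z z c $  expand P → y z R
  2  $ R z y  y z z c $  match y
  3  $ R z    z z c $    match z
  4  $ R      z c $      expand R → Q z y
  5  $ y z Q  z c $      expand Q → epsilon
  6  $ y z    z c $      match z
  7  $ y      c $        error: top is terminal y but lookahead is c

c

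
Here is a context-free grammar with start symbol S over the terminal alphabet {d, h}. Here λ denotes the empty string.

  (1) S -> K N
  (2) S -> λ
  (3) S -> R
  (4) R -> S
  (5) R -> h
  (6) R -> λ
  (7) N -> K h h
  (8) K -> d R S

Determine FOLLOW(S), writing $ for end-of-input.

FIRST(K): from K->d R S we get {d}. So FIRST(K) = {d}.
FIRST(N): from N->K h h we get {d}. So FIRST(N) = {d}.
FIRST(S): from S->K N we get {d}; from S->λ we get {λ}; from S->R we get {λ, d, h}. So FIRST(S) = {λ, d, h}.
FIRST(R): from R->S we get {λ, d, h}; from R->h we get {h}; from R->λ we get {λ}. So FIRST(R) = {λ, d, h}.
FOLLOW(S) includes $ since S is the start symbol.
FOLLOW(K): in S->K N, K is followed by N with FIRST {d}; in N->K h h, K is followed by h h with FIRST {h}. Thus FOLLOW(K) = {d, h}.
FOLLOW(S): in R->S, the suffix after S is empty, so FOLLOW(S) ⊇ FOLLOW(R) = {$, d, h}; in K->d R S, the suffix after S is empty, so FOLLOW(S) ⊇ FOLLOW(K) = {d, h}. Thus FOLLOW(S) = {$, d, h}.
FOLLOW(R): in S->R, the suffix after R is empty, so FOLLOW(R) ⊇ FOLLOW(S) = {$, d, h}; in K->d R S, R is followed by S with FIRST {λ, d, h}; in K->d R S, the suffix after R is nullable, so FOLLOW(R) ⊇ FOLLOW(K) = {d, h}. Thus FOLLOW(R) = {$, d, h}.
FOLLOW(N): in S->K N, the suffix after N is empty, so FOLLOW(N) ⊇ FOLLOW(S) = {$, d, h}. Thus FOLLOW(N) = {$, d, h}.

{$, d, h}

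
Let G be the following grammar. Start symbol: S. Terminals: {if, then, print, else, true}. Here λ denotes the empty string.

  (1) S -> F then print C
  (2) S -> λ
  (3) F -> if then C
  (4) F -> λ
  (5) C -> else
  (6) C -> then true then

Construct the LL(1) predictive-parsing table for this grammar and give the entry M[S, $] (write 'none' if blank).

FIRST(F): from F->if then C we get {if}; from F->λ we get {λ}. So FIRST(F) = {λ, if}.
FIRST(C): from C->else we get {else}; from C->then true then we get {then}. So FIRST(C) = {else, then}.
FIRST(S): from S->F then print C we get {if, then}; from S->λ we get {λ}. So FIRST(S) = {λ, if, then}.
FOLLOW(S) includes $ since S is the start symbol.
FOLLOW(S): S appears on no right-hand side. Thus FOLLOW(S) = {$}.
For S -> F then print C: FIRST(F then print C) = {if, then}, so it goes in M[S, t] for t ∈ {if, then}.
For S -> λ: FIRST(λ) = {λ}, so it goes in M[S, t] for t ∈ {}; since λ ∈ FIRST, also for every t ∈ FOLLOW(S) = {$}.

S -> λ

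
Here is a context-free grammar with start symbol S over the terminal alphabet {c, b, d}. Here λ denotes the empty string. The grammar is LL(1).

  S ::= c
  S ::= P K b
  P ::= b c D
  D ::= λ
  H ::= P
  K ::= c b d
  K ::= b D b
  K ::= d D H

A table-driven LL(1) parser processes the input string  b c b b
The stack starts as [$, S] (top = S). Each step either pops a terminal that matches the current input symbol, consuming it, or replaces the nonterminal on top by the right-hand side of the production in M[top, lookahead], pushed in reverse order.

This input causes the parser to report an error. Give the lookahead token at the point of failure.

$

      Stack        Input      Action
   1  $ S          b c b b $  expand S ::= P K b
   2  $ b K P      b c b b $  expand P ::= b c D
   3  $ b K D c b  b c b b $  match b
   4  $ b K D c    c b b $    match c
   5  $ b K D      b b $      expand D ::= λ
   6  $ b K        b b $      expand K ::= b D b
   7  $ b b D b    b b $      match b
   8  $ b b D      b $        expand D ::= λ
   9  $ b b        b $        match b
  10  $ b          $          error: top is terminal b but lookahead is $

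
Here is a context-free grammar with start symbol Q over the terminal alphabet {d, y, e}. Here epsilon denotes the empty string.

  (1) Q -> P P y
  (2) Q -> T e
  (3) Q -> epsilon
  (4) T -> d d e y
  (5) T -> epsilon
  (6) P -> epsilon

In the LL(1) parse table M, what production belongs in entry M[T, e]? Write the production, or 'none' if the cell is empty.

T -> epsilon

FIRST(T) = {epsilon, d}
FIRST(P) = {epsilon}
FIRST(Q) = {epsilon, d, e, y}  (via P P y, T e)
FOLLOW(Q) includes $ since Q is the start symbol.
FOLLOW(T): in Q->T e, T is followed by e with FIRST {e}. Thus FOLLOW(T) = {e}.
For T -> d d e y: FIRST(d d e y) = {d}, so it goes in M[T, t] for t ∈ {d}.
For T -> epsilon: FIRST(epsilon) = {epsilon}, so it goes in M[T, t] for t ∈ {}; since epsilon ∈ FIRST, also for every t ∈ FOLLOW(T) = {e}.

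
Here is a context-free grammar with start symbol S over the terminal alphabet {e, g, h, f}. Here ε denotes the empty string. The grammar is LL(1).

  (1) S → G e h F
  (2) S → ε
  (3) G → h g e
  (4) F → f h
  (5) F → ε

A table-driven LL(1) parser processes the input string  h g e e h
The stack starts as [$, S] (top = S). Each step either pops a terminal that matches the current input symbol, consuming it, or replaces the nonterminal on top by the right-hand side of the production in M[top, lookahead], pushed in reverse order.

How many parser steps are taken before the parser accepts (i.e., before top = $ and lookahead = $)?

8

     Stack          Input        Action
  1  $ S            h g e e h $  expand S → G e h F
  2  $ F h e G      h g e e h $  expand G → h g e
  3  $ F h e e g h  h g e e h $  match h
  4  $ F h e e g    g e e h $    match g
  5  $ F h e e      e e h $      match e
  6  $ F h e        e h $        match e
  7  $ F h          h $          match h
  8  $ F            $            expand F → ε
Accept reached after 8 steps.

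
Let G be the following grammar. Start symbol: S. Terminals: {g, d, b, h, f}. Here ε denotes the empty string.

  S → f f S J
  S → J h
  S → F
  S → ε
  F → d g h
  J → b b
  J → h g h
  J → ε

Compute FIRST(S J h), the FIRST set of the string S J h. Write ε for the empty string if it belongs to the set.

{b, d, f, h}

FIRST(F) = {d}
FIRST(J) = {ε, b, h}
FIRST(S) = {ε, b, d, f, h}  (via J h, F)
FIRST(S J h): take FIRST of each symbol in turn, carrying on past any symbol whose FIRST contains ε; result {b, d, f, h}.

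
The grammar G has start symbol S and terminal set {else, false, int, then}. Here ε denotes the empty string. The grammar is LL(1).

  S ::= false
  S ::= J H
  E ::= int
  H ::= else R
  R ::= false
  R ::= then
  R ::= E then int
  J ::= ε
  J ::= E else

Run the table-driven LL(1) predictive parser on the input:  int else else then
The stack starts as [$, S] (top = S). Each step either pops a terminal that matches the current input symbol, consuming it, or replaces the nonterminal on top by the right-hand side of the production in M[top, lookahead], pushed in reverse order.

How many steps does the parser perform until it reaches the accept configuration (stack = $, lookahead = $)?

step 1: stack=$ S  input=int else else then $  — expand S ::= J H
step 2: stack=$ H J  input=int else else then $  — expand J ::= E else
step 3: stack=$ H else E  input=int else else then $  — expand E ::= int
step 4: stack=$ H else int  input=int else else then $  — match int
step 5: stack=$ H else  input=else else then $  — match else
step 6: stack=$ H  input=else then $  — expand H ::= else R
step 7: stack=$ R else  input=else then $  — match else
step 8: stack=$ R  input=then $  — expand R ::= then
step 9: stack=$ then  input=then $  — match then
Accept reached after 9 steps.

9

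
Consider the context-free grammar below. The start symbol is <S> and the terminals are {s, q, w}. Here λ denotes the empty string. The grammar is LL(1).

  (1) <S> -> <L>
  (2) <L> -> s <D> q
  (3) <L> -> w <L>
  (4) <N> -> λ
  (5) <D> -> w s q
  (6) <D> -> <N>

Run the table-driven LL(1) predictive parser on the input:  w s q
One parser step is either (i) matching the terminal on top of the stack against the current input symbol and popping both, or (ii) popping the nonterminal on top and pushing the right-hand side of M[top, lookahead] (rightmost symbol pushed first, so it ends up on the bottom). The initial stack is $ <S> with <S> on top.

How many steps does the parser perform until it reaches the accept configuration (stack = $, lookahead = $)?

8

step 1: stack=$ <S>  input=w s q $  — expand <S> -> <L>
step 2: stack=$ <L>  input=w s q $  — expand <L> -> w <L>
step 3: stack=$ <L> w  input=w s q $  — match w
step 4: stack=$ <L>  input=s q $  — expand <L> -> s <D> q
step 5: stack=$ q <D> s  input=s q $  — match s
step 6: stack=$ q <D>  input=q $  — expand <D> -> <N>
step 7: stack=$ q <N>  input=q $  — expand <N> -> λ
step 8: stack=$ q  input=q $  — match q
Accept reached after 8 steps.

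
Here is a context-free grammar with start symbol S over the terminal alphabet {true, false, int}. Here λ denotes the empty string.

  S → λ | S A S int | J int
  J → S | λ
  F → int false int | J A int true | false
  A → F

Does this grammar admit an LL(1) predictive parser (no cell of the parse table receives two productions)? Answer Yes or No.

No

FIRST(S) = {λ, false, int}
FIRST(J) = {λ, false, int}
FIRST(F) = {false, int}
FIRST(A) = {false, int}
FOLLOW(S) = {$, false, int}
FOLLOW(J) = {false, int}
FOLLOW(F) = {false, int}
FOLLOW(A) = {false, int}
Cell M[F, false] receives both F → J A int true and F → false — the grammar is not LL(1).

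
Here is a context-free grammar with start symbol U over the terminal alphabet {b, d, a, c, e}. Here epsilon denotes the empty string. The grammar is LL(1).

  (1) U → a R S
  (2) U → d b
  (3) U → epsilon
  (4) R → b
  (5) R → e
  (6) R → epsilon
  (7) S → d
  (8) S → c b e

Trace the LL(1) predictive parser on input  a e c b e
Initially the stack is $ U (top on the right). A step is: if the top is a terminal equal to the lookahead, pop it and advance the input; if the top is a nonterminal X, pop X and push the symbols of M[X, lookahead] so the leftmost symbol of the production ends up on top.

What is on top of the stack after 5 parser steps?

c

step 1: stack=$ U  input=a e c b e $  — expand U → a R S
step 2: stack=$ S R a  input=a e c b e $  — match a
step 3: stack=$ S R  input=e c b e $  — expand R → e
step 4: stack=$ S e  input=e c b e $  — match e
step 5: stack=$ S  input=c b e $  — expand S → c b e
Stack after step 5: $ e b c (top = c).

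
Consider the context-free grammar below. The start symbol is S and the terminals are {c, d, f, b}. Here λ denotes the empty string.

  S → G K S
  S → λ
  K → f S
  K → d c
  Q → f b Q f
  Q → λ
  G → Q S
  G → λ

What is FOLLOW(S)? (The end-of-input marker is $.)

FIRST(K): from K→f S we get {f}; from K→d c we get {d}. So FIRST(K) = {d, f}.
FIRST(Q): from Q→f b Q f we get {f}; from Q→λ we get {λ}. So FIRST(Q) = {λ, f}.
FIRST(S): from S→G K S we get {d, f}; from S→λ we get {λ}. So FIRST(S) = {λ, d, f}.
FIRST(G): from G→Q S we get {λ, d, f}; from G→λ we get {λ}. So FIRST(G) = {λ, d, f}.
FOLLOW(S) includes $ since S is the start symbol.
FOLLOW(G): in S→G K S, G is followed by K S with FIRST {d, f}. Thus FOLLOW(G) = {d, f}.
FOLLOW(Q): in Q→f b Q f, Q is followed by f with FIRST {f}; in G→Q S, Q is followed by S with FIRST {λ, d, f}; in G→Q S, the suffix after Q is nullable, so FOLLOW(Q) ⊇ FOLLOW(G) = {d, f}. Thus FOLLOW(Q) = {d, f}.
FOLLOW(S): in S→G K S, the suffix after S is empty (adds nothing new); in K→f S, the suffix after S is empty, so FOLLOW(S) ⊇ FOLLOW(K) = {$, d, f}; in G→Q S, the suffix after S is empty, so FOLLOW(S) ⊇ FOLLOW(G) = {d, f}. Thus FOLLOW(S) = {$, d, f}.
FOLLOW(K): in S→G K S, K is followed by S with FIRST {λ, d, f}; in S→G K S, the suffix after K is nullable, so FOLLOW(K) ⊇ FOLLOW(S) = {$, d, f}. Thus FOLLOW(K) = {$, d, f}.

{$, d, f}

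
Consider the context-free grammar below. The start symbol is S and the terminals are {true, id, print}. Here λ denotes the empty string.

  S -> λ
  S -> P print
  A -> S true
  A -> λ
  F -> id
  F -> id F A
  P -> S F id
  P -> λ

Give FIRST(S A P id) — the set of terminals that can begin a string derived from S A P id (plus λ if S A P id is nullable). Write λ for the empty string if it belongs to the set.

{id, print, true}

FIRST(F): from F->id we get {id}; from F->id F A we get {id}. So FIRST(F) = {id}.
FIRST(S): from S->λ we get {λ}; from S->P print we get {id, print}. So FIRST(S) = {λ, id, print}.
FIRST(A): from A->S true we get {id, print, true}; from A->λ we get {λ}. So FIRST(A) = {λ, id, print, true}.
FIRST(P): from P->S F id we get {id, print}; from P->λ we get {λ}. So FIRST(P) = {λ, id, print}.
FIRST(S A P id): take FIRST of each symbol in turn, carrying on past any symbol whose FIRST contains λ; result {id, print, true}.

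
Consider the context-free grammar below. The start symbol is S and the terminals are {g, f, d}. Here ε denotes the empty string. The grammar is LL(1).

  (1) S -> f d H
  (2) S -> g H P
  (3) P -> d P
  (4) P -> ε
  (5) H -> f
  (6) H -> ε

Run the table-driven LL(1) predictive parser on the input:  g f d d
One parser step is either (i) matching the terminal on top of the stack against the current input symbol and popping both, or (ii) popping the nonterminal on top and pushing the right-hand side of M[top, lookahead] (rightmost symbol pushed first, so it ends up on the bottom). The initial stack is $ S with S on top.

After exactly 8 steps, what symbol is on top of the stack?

P

     Stack    Input      Action
  1  $ S      g f d d $  expand S -> g H P
  2  $ P H g  g f d d $  match g
  3  $ P H    f d d $    expand H -> f
  4  $ P f    f d d $    match f
  5  $ P      d d $      expand P -> d P
  6  $ P d    d d $      match d
  7  $ P      d $        expand P -> d P
  8  $ P d    d $        match d
Stack after step 8: $ P (top = P).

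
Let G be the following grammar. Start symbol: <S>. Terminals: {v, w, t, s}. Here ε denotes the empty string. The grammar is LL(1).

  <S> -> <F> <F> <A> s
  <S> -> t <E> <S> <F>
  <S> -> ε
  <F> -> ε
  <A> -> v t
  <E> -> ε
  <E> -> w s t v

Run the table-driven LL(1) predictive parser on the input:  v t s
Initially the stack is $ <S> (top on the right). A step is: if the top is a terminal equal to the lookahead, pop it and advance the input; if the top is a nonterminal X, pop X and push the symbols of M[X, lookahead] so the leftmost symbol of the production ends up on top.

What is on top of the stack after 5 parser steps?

t

step 1: stack=$ <S>  input=v t s $  — expand <S> -> <F> <F> <A> s
step 2: stack=$ s <A> <F> <F>  input=v t s $  — expand <F> -> ε
step 3: stack=$ s <A> <F>  input=v t s $  — expand <F> -> ε
step 4: stack=$ s <A>  input=v t s $  — expand <A> -> v t
step 5: stack=$ s t v  input=v t s $  — match v
Stack after step 5: $ s t (top = t).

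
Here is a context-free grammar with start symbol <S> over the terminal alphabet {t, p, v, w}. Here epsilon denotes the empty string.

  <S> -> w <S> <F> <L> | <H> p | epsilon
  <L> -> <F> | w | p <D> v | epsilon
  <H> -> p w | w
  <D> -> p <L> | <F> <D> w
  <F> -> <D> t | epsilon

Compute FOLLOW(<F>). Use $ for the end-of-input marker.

FIRST(<H>): from <H>->p w we get {p}; from <H>->w we get {w}. So FIRST(<H>) = {p, w}.
FIRST(<S>): from <S>->w <S> <F> <L> we get {w}; from <S>-><H> p we get {p, w}; from <S>->epsilon we get {epsilon}. So FIRST(<S>) = {epsilon, p, w}.
FIRST(<L>): from <L>-><F> we get {epsilon, p}; from <L>->w we get {w}; from <L>->p <D> v we get {p}; from <L>->epsilon we get {epsilon}. So FIRST(<L>) = {epsilon, p, w}.
FIRST(<D>): from <D>->p <L> we get {p}; from <D>-><F> <D> w we get {p}. So FIRST(<D>) = {p}.
FIRST(<F>): from <F>-><D> t we get {p}; from <F>->epsilon we get {epsilon}. So FIRST(<F>) = {epsilon, p}.
FOLLOW(<S>) includes $ since <S> is the start symbol.
FOLLOW(<S>): in <S>->w <S> <F> <L>, <S> is followed by <F> <L> with FIRST {epsilon, p, w}; in <S>->w <S> <F> <L>, the suffix after <S> is nullable (adds nothing new). Thus FOLLOW(<S>) = {$, p, w}.
FOLLOW(<H>): in <S>-><H> p, <H> is followed by p with FIRST {p}. Thus FOLLOW(<H>) = {p}.
FOLLOW(<D>): in <L>->p <D> v, <D> is followed by v with FIRST {v}; in <D>-><F> <D> w, <D> is followed by w with FIRST {w}; in <F>-><D> t, <D> is followed by t with FIRST {t}. Thus FOLLOW(<D>) = {t, v, w}.
FOLLOW(<L>): in <S>->w <S> <F> <L>, the suffix after <L> is empty, so FOLLOW(<L>) ⊇ FOLLOW(<S>) = {$, p, w}; in <D>->p <L>, the suffix after <L> is empty, so FOLLOW(<L>) ⊇ FOLLOW(<D>) = {t, v, w}. Thus FOLLOW(<L>) = {$, p, t, v, w}.
FOLLOW(<F>): in <S>->w <S> <F> <L>, <F> is followed by <L> with FIRST {epsilon, p, w}; in <S>->w <S> <F> <L>, the suffix after <F> is nullable, so FOLLOW(<F>) ⊇ FOLLOW(<S>) = {$, p, w}; in <L>-><F>, the suffix after <F> is empty, so FOLLOW(<F>) ⊇ FOLLOW(<L>) = {$, p, t, v, w}; in <D>-><F> <D> w, <F> is followed by <D> w with FIRST {p}. Thus FOLLOW(<F>) = {$, p, t, v, w}.

{$, p, t, v, w}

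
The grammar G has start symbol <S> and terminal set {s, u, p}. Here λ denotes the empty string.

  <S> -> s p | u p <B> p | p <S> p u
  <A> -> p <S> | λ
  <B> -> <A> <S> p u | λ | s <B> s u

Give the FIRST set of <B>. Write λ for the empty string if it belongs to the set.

{λ, p, s, u}

FIRST(<S>): from <S>->s p we get {s}; from <S>->u p <B> p we get {u}; from <S>->p <S> p u we get {p}. So FIRST(<S>) = {p, s, u}.
FIRST(<A>): from <A>->p <S> we get {p}; from <A>->λ we get {λ}. So FIRST(<A>) = {λ, p}.
FIRST(<B>): from <B>-><A> <S> p u we get {p, s, u}; from <B>->λ we get {λ}; from <B>->s <B> s u we get {s}. So FIRST(<B>) = {λ, p, s, u}.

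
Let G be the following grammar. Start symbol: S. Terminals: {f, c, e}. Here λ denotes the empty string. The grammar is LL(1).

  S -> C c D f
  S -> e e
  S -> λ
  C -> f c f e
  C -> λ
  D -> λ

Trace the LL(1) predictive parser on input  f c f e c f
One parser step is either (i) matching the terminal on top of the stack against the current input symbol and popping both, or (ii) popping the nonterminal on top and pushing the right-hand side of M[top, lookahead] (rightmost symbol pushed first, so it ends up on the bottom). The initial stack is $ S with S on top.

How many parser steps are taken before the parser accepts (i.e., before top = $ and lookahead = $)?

9

step 1: stack=$ S  input=f c f e c f $  — expand S -> C c D f
step 2: stack=$ f D c C  input=f c f e c f $  — expand C -> f c f e
step 3: stack=$ f D c e f c f  input=f c f e c f $  — match f
step 4: stack=$ f D c e f c  input=c f e c f $  — match c
step 5: stack=$ f D c e f  input=f e c f $  — match f
step 6: stack=$ f D c e  input=e c f $  — match e
step 7: stack=$ f D c  input=c f $  — match c
step 8: stack=$ f D  input=f $  — expand D -> λ
step 9: stack=$ f  input=f $  — match f
Accept reached after 9 steps.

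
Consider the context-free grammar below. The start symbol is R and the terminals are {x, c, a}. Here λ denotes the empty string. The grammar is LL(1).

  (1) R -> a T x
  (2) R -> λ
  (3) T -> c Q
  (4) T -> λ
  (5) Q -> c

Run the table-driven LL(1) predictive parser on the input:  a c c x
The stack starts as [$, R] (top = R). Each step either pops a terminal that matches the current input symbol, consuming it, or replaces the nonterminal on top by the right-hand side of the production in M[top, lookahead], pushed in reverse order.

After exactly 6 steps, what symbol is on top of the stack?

step 1: stack=$ R  input=a c c x $  — expand R -> a T x
step 2: stack=$ x T a  input=a c c x $  — match a
step 3: stack=$ x T  input=c c x $  — expand T -> c Q
step 4: stack=$ x Q c  input=c c x $  — match c
step 5: stack=$ x Q  input=c x $  — expand Q -> c
step 6: stack=$ x c  input=c x $  — match c
Stack after step 6: $ x (top = x).

x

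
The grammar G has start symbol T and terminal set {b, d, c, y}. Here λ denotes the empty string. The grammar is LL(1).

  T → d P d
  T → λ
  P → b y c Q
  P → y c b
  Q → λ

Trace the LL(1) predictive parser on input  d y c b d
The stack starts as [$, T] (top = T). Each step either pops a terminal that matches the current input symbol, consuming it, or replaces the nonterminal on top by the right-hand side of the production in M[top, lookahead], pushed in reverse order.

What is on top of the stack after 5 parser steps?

     Stack      Input        Action
  1  $ T        d y c b d $  expand T → d P d
  2  $ d P d    d y c b d $  match d
  3  $ d P      y c b d $    expand P → y c b
  4  $ d b c y  y c b d $    match y
  5  $ d b c    c b d $      match c
Stack after step 5: $ d b (top = b).

b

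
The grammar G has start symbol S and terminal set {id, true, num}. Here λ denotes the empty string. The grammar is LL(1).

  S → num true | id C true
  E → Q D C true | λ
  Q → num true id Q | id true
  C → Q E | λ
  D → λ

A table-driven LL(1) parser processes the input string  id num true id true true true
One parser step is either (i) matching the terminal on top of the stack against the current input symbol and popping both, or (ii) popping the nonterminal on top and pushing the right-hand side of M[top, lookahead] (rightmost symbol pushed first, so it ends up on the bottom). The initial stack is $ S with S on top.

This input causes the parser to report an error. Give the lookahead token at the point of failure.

true

     Stack                   Input                            Action
  1  $ S                     id num true id true true true $  expand S → id C true
  2  $ true C id             id num true id true true true $  match id
  3  $ true C                num true id true true true $     expand C → Q E
  4  $ true E Q              num true id true true true $     expand Q → num true id Q
  5  $ true E Q id true num  num true id true true true $     match num
  6  $ true E Q id true      true id true true true $         match true
  7  $ true E Q id           id true true true $              match id
  8  $ true E Q              true true true $                 error: M[Q, true] is empty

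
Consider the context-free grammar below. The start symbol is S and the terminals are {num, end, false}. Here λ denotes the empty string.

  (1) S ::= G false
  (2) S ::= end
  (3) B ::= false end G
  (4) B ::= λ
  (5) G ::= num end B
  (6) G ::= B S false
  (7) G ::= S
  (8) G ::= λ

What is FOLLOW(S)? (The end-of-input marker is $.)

{$, end, false, num}

FIRST(B) = {λ, false}
FIRST(S) = {end, false, num}  (via G false)
FIRST(G) = {λ, end, false, num}  (via B S false, S)
FOLLOW(S) includes $ since S is the start symbol.
FOLLOW(S): in G::=B S false, S is followed by false with FIRST {false}; in G::=S, the suffix after S is empty, so FOLLOW(S) ⊇ FOLLOW(G) = {end, false, num}. Thus FOLLOW(S) = {$, end, false, num}.
FOLLOW(B): in G::=num end B, the suffix after B is empty, so FOLLOW(B) ⊇ FOLLOW(G) = {end, false, num}; in G::=B S false, B is followed by S false with FIRST {end, false, num}. Thus FOLLOW(B) = {end, false, num}.
FOLLOW(G): in S::=G false, G is followed by false with FIRST {false}; in B::=false end G, the suffix after G is empty, so FOLLOW(G) ⊇ FOLLOW(B) = {end, false, num}. Thus FOLLOW(G) = {end, false, num}.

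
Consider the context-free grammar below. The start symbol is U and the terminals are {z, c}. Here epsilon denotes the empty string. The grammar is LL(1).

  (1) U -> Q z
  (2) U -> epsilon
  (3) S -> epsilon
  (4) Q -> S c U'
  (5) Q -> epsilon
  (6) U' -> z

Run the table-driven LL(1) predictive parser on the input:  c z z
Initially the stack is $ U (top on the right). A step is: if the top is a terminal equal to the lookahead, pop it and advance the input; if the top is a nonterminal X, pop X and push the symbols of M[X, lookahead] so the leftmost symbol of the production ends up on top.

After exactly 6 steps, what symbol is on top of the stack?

z

     Stack       Input    Action
  1  $ U         c z z $  expand U -> Q z
  2  $ z Q       c z z $  expand Q -> S c U'
  3  $ z U' c S  c z z $  expand S -> epsilon
  4  $ z U' c    c z z $  match c
  5  $ z U'      z z $    expand U' -> z
  6  $ z z       z z $    match z
Stack after step 6: $ z (top = z).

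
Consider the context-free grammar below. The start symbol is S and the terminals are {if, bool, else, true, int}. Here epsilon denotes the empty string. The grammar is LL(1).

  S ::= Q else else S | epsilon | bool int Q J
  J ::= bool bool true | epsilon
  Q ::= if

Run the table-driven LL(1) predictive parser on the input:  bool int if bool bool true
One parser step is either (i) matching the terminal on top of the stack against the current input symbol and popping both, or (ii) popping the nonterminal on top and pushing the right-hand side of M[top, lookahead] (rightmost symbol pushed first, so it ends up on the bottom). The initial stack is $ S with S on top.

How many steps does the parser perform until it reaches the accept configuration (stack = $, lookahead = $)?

9

     Stack             Input                         Action
  1  $ S               bool int if bool bool true $  expand S ::= bool int Q J
  2  $ J Q int bool    bool int if bool bool true $  match bool
  3  $ J Q int         int if bool bool true $       match int
  4  $ J Q             if bool bool true $           expand Q ::= if
  5  $ J if            if bool bool true $           match if
  6  $ J               bool bool true $              expand J ::= bool bool true
  7  $ true bool bool  bool bool true $              match bool
  8  $ true bool       bool true $                   match bool
  9  $ true            true $                        match true
Accept reached after 9 steps.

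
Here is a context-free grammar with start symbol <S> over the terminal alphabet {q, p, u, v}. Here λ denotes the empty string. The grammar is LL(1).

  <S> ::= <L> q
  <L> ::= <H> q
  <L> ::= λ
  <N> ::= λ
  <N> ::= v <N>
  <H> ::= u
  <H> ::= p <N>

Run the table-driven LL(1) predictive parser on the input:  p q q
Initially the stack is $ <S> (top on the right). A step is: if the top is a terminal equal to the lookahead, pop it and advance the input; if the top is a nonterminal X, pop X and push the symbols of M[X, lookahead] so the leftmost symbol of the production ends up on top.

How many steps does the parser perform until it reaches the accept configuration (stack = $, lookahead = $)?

7

step 1: stack=$ <S>  input=p q q $  — expand <S> ::= <L> q
step 2: stack=$ q <L>  input=p q q $  — expand <L> ::= <H> q
step 3: stack=$ q q <H>  input=p q q $  — expand <H> ::= p <N>
step 4: stack=$ q q <N> p  input=p q q $  — match p
step 5: stack=$ q q <N>  input=q q $  — expand <N> ::= λ
step 6: stack=$ q q  input=q q $  — match q
step 7: stack=$ q  input=q $  — match q
Accept reached after 7 steps.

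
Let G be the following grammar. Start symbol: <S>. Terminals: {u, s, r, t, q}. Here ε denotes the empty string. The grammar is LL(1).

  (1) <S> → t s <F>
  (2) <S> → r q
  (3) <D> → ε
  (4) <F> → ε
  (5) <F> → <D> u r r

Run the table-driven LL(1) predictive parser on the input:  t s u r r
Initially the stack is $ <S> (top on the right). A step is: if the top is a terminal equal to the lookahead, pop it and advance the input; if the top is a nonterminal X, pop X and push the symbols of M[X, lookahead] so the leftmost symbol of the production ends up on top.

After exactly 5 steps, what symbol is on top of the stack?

     Stack        Input        Action
  1  $ <S>        t s u r r $  expand <S> → t s <F>
  2  $ <F> s t    t s u r r $  match t
  3  $ <F> s      s u r r $    match s
  4  $ <F>        u r r $      expand <F> → <D> u r r
  5  $ r r u <D>  u r r $      expand <D> → ε
Stack after step 5: $ r r u (top = u).

u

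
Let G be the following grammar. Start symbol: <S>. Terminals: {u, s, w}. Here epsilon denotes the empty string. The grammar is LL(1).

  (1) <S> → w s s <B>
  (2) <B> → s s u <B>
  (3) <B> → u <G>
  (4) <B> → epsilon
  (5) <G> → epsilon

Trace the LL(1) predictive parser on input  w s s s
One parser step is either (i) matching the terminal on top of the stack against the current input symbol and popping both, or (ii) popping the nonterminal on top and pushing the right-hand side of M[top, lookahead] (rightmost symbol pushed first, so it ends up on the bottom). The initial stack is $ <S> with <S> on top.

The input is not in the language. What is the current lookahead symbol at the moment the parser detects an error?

     Stack        Input      Action
  1  $ <S>        w s s s $  expand <S> → w s s <B>
  2  $ <B> s s w  w s s s $  match w
  3  $ <B> s s    s s s $    match s
  4  $ <B> s      s s $      match s
  5  $ <B>        s $        expand <B> → s s u <B>
  6  $ <B> u s s  s $        match s
  7  $ <B> u s    $          error: top is terminal s but lookahead is $

$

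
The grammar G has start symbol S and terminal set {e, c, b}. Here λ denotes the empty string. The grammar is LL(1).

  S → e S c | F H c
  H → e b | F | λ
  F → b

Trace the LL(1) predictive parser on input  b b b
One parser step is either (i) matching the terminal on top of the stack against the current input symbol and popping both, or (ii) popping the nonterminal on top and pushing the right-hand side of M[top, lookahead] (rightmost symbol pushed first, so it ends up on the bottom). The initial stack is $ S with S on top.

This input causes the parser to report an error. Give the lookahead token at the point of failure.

     Stack    Input    Action
  1  $ S      b b b $  expand S → F H c
  2  $ c H F  b b b $  expand F → b
  3  $ c H b  b b b $  match b
  4  $ c H    b b $    expand H → F
  5  $ c F    b b $    expand F → b
  6  $ c b    b b $    match b
  7  $ c      b $      error: top is terminal c but lookahead is b

b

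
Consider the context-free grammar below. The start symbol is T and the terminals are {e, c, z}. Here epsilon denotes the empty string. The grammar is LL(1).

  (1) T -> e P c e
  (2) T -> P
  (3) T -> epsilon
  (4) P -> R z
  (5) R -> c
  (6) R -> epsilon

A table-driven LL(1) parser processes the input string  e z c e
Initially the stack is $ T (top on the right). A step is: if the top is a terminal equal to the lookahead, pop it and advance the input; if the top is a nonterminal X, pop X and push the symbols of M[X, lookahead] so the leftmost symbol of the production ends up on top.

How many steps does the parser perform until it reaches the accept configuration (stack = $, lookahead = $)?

     Stack      Input      Action
  1  $ T        e z c e $  expand T -> e P c e
  2  $ e c P e  e z c e $  match e
  3  $ e c P    z c e $    expand P -> R z
  4  $ e c z R  z c e $    expand R -> epsilon
  5  $ e c z    z c e $    match z
  6  $ e c      c e $      match c
  7  $ e        e $        match e
Accept reached after 7 steps.

7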